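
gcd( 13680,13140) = 180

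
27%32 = 27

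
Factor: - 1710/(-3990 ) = 3^1*7^( - 1)= 3/7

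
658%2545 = 658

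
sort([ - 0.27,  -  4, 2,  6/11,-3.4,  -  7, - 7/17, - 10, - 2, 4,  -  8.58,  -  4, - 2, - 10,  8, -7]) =[ - 10,  -  10,  -  8.58 ,  -  7, - 7, - 4, - 4, - 3.4 ,  -  2, - 2, - 7/17,-0.27, 6/11, 2,4,8] 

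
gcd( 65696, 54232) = 8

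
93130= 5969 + 87161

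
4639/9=515 + 4/9 = 515.44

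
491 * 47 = 23077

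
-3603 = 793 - 4396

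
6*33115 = 198690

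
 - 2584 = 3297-5881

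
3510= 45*78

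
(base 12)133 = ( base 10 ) 183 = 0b10110111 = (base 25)78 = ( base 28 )6F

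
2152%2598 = 2152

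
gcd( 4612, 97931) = 1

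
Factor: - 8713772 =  - 2^2*2178443^1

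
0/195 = 0 = 0.00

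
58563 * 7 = 409941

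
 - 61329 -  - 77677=16348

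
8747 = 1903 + 6844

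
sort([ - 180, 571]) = [  -  180,571] 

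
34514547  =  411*83977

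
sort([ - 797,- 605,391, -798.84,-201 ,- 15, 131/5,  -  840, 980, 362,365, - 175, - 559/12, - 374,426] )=[ - 840 , - 798.84, -797, - 605, - 374, - 201, - 175,  -  559/12, - 15,131/5, 362, 365, 391,426  ,  980]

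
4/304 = 1/76 = 0.01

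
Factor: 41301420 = 2^2*3^1 *5^1*688357^1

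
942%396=150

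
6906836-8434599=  - 1527763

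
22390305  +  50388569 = 72778874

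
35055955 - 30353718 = 4702237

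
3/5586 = 1/1862 = 0.00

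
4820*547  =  2636540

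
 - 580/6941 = -580/6941 = - 0.08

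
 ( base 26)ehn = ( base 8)23311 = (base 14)3893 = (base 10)9929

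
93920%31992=29936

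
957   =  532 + 425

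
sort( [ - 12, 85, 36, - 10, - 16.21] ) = [ - 16.21, - 12, - 10, 36,85]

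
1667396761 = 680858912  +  986537849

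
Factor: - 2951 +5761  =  2^1*5^1*281^1 = 2810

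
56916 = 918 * 62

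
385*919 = 353815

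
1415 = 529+886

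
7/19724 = 7/19724 = 0.00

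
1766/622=2 + 261/311 = 2.84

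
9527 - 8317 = 1210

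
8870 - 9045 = - 175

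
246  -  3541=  - 3295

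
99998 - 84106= 15892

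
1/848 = 1/848 = 0.00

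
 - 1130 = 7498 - 8628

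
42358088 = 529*80072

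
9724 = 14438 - 4714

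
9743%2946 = 905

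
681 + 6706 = 7387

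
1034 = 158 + 876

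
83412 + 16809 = 100221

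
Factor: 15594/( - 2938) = -69/13= - 3^1*13^ ( - 1 )*23^1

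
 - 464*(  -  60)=27840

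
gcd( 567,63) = 63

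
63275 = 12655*5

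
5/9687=5/9687= 0.00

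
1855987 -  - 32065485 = 33921472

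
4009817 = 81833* 49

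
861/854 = 1 + 1/122 = 1.01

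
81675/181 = 451 + 44/181=451.24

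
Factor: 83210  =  2^1*5^1*53^1*157^1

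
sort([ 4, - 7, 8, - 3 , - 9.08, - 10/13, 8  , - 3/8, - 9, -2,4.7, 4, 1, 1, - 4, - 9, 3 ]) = [ - 9.08, - 9, - 9,-7, - 4, - 3, - 2, - 10/13, - 3/8, 1,1, 3,4, 4 , 4.7,  8, 8 ]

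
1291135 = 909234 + 381901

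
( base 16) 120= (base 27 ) ai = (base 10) 288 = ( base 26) b2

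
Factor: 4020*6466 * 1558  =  40497592560 =2^4 * 3^1*5^1 * 19^1*41^1*53^1*61^1*67^1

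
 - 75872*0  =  0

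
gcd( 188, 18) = 2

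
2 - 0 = 2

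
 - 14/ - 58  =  7/29 = 0.24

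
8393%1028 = 169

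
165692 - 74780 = 90912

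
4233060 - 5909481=-1676421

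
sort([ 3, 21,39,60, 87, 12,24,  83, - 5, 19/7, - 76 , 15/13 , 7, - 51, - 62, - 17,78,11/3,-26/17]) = [ - 76, - 62, - 51, - 17, - 5, - 26/17, 15/13, 19/7, 3, 11/3,  7,12,21,24, 39, 60, 78,83, 87] 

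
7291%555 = 76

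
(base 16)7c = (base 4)1330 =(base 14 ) 8C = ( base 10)124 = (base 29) 48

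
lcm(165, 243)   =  13365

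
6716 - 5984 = 732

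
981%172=121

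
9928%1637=106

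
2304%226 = 44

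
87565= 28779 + 58786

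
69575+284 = 69859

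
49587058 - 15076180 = 34510878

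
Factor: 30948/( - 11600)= - 2^( - 2) * 3^1*5^( - 2 ) * 29^( - 1 )*2579^1 = - 7737/2900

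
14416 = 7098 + 7318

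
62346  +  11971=74317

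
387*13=5031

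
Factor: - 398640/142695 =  - 2^4*3^( - 2 )*7^ ( - 1)*11^1 = -176/63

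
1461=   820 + 641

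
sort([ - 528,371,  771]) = [ - 528,  371,771]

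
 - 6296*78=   -  491088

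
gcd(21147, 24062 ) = 53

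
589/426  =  1+163/426 = 1.38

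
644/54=322/27 = 11.93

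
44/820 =11/205 = 0.05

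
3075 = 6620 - 3545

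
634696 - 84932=549764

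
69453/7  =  69453/7  =  9921.86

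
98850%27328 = 16866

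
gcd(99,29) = 1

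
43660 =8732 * 5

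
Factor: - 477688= - 2^3 *29^2*71^1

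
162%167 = 162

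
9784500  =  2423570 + 7360930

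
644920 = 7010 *92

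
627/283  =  627/283 = 2.22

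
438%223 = 215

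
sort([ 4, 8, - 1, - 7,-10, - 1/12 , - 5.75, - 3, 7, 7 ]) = [ - 10, - 7, - 5.75, - 3, - 1, - 1/12, 4, 7, 7, 8 ] 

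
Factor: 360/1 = 2^3 * 3^2* 5^1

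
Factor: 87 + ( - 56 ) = 31^1 = 31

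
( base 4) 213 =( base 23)1G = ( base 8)47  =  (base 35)14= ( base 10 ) 39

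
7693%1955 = 1828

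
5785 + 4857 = 10642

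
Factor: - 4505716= -2^2 * 263^1*4283^1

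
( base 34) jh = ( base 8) 1227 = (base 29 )mp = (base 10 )663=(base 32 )kn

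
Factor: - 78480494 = -2^1*39240247^1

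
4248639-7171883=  -2923244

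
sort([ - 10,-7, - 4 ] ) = [ - 10, - 7, - 4 ] 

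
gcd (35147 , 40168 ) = 5021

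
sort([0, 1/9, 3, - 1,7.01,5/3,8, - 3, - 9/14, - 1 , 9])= [ - 3, - 1,-1, - 9/14,0 , 1/9,5/3, 3,7.01,8,9]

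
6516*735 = 4789260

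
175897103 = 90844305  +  85052798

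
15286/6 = 2547  +  2/3 = 2547.67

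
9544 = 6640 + 2904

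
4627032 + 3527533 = 8154565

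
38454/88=436+43/44=436.98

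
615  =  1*615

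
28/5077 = 28/5077 = 0.01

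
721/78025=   721/78025 = 0.01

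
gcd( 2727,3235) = 1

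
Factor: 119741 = 29^1*4129^1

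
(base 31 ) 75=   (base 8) 336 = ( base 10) 222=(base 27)86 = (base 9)266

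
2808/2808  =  1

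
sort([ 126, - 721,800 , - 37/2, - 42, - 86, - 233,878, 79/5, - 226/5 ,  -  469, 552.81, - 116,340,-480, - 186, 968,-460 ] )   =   [ - 721, - 480,  -  469,- 460, - 233, - 186, - 116, - 86, - 226/5, - 42, - 37/2, 79/5, 126,340,552.81,800,878,968] 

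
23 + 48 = 71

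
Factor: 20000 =2^5*5^4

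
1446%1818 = 1446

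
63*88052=5547276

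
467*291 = 135897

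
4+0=4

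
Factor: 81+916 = 997 =997^1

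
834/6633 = 278/2211 = 0.13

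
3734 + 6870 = 10604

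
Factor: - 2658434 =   -  2^1*1329217^1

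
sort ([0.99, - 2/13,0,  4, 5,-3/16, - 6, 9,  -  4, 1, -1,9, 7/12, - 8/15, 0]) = [ - 6,-4, - 1, - 8/15, - 3/16,-2/13,0,0,  7/12,0.99, 1,4,  5,9, 9 ] 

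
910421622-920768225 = -10346603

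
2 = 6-4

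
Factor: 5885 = 5^1*11^1*107^1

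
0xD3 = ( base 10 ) 211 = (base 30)71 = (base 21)A1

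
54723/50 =54723/50 = 1094.46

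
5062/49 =5062/49=103.31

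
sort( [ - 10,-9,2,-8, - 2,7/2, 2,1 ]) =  [ - 10,-9,-8, - 2,  1,2,2,7/2]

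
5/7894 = 5/7894 = 0.00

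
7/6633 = 7/6633 = 0.00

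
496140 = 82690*6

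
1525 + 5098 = 6623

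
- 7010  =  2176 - 9186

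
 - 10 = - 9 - 1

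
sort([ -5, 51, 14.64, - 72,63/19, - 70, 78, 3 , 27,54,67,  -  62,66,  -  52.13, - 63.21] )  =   [-72, -70, - 63.21, - 62, - 52.13,-5, 3, 63/19, 14.64, 27, 51, 54, 66, 67 , 78]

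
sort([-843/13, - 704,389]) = [- 704, - 843/13,389] 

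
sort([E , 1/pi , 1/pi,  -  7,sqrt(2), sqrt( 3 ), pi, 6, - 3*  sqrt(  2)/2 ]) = [ - 7, -3 * sqrt(2)/2 , 1/pi, 1/pi, sqrt( 2), sqrt(3),E, pi, 6]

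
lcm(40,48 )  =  240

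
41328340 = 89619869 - 48291529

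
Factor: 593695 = 5^1*118739^1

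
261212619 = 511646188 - 250433569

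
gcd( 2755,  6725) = 5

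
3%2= 1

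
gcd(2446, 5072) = 2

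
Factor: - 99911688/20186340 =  - 8325974/1682195 = - 2^1 * 5^( - 1)*331^1*401^( - 1)*839^( - 1) * 12577^1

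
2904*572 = 1661088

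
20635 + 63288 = 83923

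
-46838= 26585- 73423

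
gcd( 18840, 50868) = 1884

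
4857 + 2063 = 6920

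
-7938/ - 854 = 567/61 =9.30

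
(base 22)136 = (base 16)22c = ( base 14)2ba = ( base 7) 1423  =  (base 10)556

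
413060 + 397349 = 810409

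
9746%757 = 662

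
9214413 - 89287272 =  - 80072859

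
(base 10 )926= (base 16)39e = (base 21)222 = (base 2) 1110011110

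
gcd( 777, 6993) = 777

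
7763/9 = 7763/9 =862.56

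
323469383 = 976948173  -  653478790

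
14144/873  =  16 + 176/873 = 16.20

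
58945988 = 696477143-637531155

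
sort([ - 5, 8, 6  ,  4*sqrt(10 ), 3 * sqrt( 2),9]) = [ - 5, 3*sqrt(2), 6,8,9 , 4*sqrt( 10)] 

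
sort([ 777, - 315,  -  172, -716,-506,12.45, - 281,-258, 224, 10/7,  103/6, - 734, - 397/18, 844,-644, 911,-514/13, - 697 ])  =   [-734, - 716, - 697, - 644, - 506 , - 315, - 281, - 258, - 172, - 514/13,  -  397/18,10/7, 12.45,103/6 , 224, 777,844,911 ] 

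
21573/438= 49 + 37/146 = 49.25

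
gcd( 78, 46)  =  2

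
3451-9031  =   - 5580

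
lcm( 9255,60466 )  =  906990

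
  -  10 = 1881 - 1891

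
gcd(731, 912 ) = 1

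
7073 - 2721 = 4352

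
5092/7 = 5092/7 = 727.43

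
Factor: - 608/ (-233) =2^5*19^1*233^( - 1)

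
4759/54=4759/54  =  88.13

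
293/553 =293/553 =0.53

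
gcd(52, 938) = 2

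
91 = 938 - 847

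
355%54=31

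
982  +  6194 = 7176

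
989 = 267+722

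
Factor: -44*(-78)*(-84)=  - 288288 = - 2^5*3^2 *7^1*11^1 * 13^1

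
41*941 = 38581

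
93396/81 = 1153  +  1/27= 1153.04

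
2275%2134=141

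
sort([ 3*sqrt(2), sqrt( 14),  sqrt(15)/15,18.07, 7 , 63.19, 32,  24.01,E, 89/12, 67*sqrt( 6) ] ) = [sqrt(15 )/15, E,sqrt(14 ),  3*sqrt( 2),7,89/12, 18.07, 24.01, 32, 63.19, 67* sqrt( 6)]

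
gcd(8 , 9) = 1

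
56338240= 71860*784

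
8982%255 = 57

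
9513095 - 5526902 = 3986193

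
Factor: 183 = 3^1*61^1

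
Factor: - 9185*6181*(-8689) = 5^1 * 7^1*11^1*167^1*883^1 * 8689^1  =  493296122165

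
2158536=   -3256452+5414988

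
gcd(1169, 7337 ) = 1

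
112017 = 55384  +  56633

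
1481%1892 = 1481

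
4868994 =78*62423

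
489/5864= 489/5864 =0.08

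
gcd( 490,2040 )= 10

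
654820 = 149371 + 505449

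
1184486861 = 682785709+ 501701152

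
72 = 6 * 12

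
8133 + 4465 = 12598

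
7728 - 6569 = 1159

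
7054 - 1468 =5586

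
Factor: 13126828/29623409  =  2^2*11^1 * 13^1*53^1*433^1*29623409^( - 1) 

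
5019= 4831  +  188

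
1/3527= 1/3527 = 0.00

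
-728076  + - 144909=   -872985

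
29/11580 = 29/11580 = 0.00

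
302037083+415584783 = 717621866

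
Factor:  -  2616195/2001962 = -2^ (- 1)*3^1*5^1*174413^1*1000981^ (-1)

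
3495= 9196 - 5701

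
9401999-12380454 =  - 2978455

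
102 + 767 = 869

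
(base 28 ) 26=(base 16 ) 3e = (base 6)142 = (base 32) 1u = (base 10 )62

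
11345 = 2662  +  8683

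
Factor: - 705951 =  - 3^2*78439^1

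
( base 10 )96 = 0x60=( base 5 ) 341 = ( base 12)80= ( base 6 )240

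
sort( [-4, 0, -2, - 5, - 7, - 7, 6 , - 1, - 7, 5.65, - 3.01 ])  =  [ - 7, - 7, - 7, - 5,-4, - 3.01, - 2, - 1, 0, 5.65, 6]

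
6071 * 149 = 904579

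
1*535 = 535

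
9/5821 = 9/5821= 0.00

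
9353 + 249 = 9602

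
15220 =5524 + 9696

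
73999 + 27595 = 101594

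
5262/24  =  219+1/4 = 219.25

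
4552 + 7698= 12250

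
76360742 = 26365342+49995400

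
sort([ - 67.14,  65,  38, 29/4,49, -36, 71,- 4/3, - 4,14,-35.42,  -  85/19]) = [ - 67.14,- 36, - 35.42 ,-85/19, - 4, - 4/3  ,  29/4,14,38, 49,65 , 71 ]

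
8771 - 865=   7906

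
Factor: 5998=2^1*2999^1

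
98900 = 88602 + 10298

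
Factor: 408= 2^3 * 3^1*17^1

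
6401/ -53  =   - 121 + 12/53 = - 120.77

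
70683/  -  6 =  - 23561/2 =- 11780.50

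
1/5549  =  1/5549 = 0.00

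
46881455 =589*79595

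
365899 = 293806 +72093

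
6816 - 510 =6306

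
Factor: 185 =5^1*37^1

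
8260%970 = 500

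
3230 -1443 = 1787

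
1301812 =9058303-7756491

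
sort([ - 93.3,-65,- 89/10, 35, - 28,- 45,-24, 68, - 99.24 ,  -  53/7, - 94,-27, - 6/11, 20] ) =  [ - 99.24, - 94, - 93.3  , - 65, - 45 , - 28, - 27 ,-24, - 89/10, - 53/7, - 6/11,20,35,68 ] 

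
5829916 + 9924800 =15754716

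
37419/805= 37419/805 = 46.48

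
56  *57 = 3192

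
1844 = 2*922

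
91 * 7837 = 713167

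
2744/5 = 548+4/5  =  548.80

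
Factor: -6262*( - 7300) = 45712600 =2^3*5^2*31^1*73^1 * 101^1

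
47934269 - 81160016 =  - 33225747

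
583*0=0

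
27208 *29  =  789032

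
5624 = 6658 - 1034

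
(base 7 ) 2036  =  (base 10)713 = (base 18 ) 23B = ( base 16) 2c9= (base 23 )180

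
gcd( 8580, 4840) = 220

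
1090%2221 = 1090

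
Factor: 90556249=7^1*41^1*315527^1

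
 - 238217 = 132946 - 371163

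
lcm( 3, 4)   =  12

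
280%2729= 280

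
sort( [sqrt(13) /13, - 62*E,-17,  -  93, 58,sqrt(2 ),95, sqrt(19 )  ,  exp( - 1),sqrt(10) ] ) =[-62*E, - 93, - 17,sqrt(13 )/13,exp ( - 1 ), sqrt( 2 ) , sqrt (10 ), sqrt(19),58,95]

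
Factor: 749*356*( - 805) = - 214648420 =- 2^2*5^1*7^2  *  23^1*89^1*107^1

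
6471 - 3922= 2549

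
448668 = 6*74778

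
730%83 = 66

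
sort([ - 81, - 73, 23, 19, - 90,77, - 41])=[-90 , - 81,  -  73,-41,19,23,77 ] 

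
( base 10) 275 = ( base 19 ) e9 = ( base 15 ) 135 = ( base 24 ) BB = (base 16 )113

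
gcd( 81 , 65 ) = 1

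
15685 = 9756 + 5929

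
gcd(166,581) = 83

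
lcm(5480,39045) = 312360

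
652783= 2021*323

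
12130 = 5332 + 6798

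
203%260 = 203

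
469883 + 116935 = 586818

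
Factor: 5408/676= 2^3 =8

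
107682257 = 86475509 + 21206748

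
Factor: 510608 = 2^4*7^1 * 47^1*97^1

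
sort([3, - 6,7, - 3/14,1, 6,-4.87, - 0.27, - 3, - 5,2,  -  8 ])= [ - 8,-6,  -  5, - 4.87,-3, - 0.27,  -  3/14,1, 2,3,6, 7]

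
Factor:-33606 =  - 2^1 * 3^2*1867^1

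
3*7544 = 22632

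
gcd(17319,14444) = 23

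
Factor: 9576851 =9576851^1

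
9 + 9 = 18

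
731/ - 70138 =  - 731/70138 = - 0.01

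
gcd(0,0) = 0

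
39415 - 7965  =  31450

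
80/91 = 80/91 = 0.88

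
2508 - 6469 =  -3961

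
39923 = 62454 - 22531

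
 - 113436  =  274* (-414)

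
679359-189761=489598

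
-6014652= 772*( - 7791) 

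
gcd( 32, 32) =32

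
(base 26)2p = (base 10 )77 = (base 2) 1001101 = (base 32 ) 2d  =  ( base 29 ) 2J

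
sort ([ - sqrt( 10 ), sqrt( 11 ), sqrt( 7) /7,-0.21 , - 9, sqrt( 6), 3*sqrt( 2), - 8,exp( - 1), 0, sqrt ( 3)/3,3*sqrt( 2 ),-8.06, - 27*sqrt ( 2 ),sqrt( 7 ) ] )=[ -27*sqrt (2),-9, - 8.06,  -  8,-sqrt( 10 ),-0.21, 0, exp(-1 ), sqrt( 7) /7, sqrt ( 3 )/3 , sqrt (6), sqrt( 7),sqrt(11),3 * sqrt( 2 ),3*sqrt (2) ]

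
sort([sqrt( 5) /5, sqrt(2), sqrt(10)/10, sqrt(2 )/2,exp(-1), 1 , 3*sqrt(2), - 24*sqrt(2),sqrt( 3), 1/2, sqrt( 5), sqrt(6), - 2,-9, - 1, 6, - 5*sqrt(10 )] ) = [-24*sqrt(2), - 5*sqrt(10),-9, - 2,-1, sqrt( 10 )/10,exp (-1 ), sqrt(5 ) /5,1/2,sqrt(2 ) /2,1, sqrt(2),sqrt(3 ), sqrt(5 ),sqrt(6), 3*sqrt( 2 ),6 ]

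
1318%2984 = 1318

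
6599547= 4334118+2265429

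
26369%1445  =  359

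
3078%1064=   950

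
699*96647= 67556253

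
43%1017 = 43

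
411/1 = 411 =411.00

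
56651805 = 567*99915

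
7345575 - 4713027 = 2632548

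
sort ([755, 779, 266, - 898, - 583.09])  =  [ - 898, - 583.09, 266, 755,779]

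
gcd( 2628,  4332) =12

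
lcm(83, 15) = 1245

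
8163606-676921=7486685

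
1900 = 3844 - 1944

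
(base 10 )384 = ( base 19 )114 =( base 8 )600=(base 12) 280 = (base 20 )J4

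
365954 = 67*5462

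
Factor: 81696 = 2^5*3^1*23^1*37^1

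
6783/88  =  6783/88 = 77.08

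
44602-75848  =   - 31246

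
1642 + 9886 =11528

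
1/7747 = 1/7747  =  0.00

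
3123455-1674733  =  1448722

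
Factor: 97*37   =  3589 = 37^1*97^1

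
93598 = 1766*53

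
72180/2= 36090 = 36090.00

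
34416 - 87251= - 52835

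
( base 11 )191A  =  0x989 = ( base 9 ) 3312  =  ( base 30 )2lb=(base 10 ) 2441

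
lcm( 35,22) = 770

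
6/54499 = 6/54499 = 0.00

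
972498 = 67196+905302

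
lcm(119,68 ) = 476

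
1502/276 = 5  +  61/138 = 5.44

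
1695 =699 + 996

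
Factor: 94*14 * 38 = 50008 = 2^3*7^1*19^1 * 47^1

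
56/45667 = 56/45667 =0.00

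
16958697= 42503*399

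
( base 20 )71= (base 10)141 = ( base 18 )7F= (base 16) 8d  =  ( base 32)4d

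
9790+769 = 10559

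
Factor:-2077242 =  - 2^1*3^1*346207^1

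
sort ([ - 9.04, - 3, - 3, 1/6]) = [ - 9.04, - 3, - 3,1/6]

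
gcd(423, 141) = 141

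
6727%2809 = 1109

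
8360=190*44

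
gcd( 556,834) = 278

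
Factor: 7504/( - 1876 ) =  - 2^2  =  - 4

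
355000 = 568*625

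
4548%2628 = 1920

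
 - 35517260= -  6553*5420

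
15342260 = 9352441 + 5989819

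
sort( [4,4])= [ 4,4]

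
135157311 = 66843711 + 68313600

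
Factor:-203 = -7^1*29^1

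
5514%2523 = 468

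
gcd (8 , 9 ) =1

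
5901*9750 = 57534750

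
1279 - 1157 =122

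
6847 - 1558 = 5289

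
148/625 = 148/625 = 0.24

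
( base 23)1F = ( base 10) 38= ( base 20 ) 1i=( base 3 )1102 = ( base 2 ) 100110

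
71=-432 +503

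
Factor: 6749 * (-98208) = -2^5 * 3^2*11^1*17^1*31^1*397^1 =- 662805792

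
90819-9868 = 80951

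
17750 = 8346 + 9404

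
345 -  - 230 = 575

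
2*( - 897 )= -1794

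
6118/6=3059/3 = 1019.67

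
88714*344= 30517616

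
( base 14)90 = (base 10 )126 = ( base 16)7e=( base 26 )4m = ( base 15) 86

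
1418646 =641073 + 777573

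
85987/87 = 85987/87=988.36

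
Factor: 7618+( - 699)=11^1*17^1*37^1 = 6919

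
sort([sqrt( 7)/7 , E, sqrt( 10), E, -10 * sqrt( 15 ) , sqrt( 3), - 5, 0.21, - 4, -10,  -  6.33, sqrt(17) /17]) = [ - 10 * sqrt (15 ),-10, -6.33, - 5, - 4, 0.21 , sqrt( 17) /17, sqrt(7 )/7,  sqrt( 3 ) , E, E, sqrt( 10) ]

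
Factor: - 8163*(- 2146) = 2^1 * 3^2*29^1*37^1*907^1 = 17517798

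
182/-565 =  - 1 + 383/565 = - 0.32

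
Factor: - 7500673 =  - 7500673^1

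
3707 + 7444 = 11151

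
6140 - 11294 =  - 5154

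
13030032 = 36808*354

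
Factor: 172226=2^1 *86113^1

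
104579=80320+24259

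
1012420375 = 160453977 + 851966398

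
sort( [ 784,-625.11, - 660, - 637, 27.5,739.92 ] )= [  -  660, - 637, - 625.11,27.5 , 739.92,784 ] 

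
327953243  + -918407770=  - 590454527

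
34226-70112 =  - 35886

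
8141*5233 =42601853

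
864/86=10 + 2/43=10.05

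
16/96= 1/6 = 0.17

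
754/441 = 1 + 313/441 = 1.71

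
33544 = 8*4193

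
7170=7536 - 366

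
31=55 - 24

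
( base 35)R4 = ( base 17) 34E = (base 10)949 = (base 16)3b5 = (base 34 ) RV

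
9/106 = 9/106 = 0.08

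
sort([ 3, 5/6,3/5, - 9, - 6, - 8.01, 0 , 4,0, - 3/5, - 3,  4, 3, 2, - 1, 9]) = [ - 9, - 8.01, - 6, - 3, - 1, - 3/5, 0,0, 3/5,  5/6,  2,  3,3,4,4, 9]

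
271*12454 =3375034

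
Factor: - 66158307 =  - 3^2*239^1*30757^1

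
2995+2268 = 5263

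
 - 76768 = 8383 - 85151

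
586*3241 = 1899226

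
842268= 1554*542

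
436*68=29648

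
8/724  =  2/181 = 0.01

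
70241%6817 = 2071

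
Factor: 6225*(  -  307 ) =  -3^1*5^2*83^1*307^1 = - 1911075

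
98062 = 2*49031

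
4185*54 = 225990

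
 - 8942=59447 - 68389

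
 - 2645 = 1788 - 4433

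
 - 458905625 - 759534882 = - 1218440507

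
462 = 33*14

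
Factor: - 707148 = -2^2*3^2*13^1*1511^1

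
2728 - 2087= 641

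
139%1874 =139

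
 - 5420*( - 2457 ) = 13316940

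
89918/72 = 44959/36  =  1248.86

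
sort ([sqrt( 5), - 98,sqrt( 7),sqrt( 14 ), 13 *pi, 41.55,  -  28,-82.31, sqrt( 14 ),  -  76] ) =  [ - 98, - 82.31  ,  -  76, - 28 , sqrt( 5), sqrt( 7 ),sqrt( 14) , sqrt(14 ) , 13 *pi,41.55 ] 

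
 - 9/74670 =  - 3/24890 = - 0.00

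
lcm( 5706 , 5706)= 5706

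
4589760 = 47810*96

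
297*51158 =15193926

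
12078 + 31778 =43856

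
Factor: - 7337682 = -2^1*3^3*11^2 * 1123^1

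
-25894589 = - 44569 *581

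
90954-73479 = 17475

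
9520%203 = 182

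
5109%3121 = 1988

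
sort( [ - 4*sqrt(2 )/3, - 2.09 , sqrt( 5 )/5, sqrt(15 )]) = [ - 2.09, - 4*sqrt(2) /3,  sqrt( 5 )/5,sqrt (15) ] 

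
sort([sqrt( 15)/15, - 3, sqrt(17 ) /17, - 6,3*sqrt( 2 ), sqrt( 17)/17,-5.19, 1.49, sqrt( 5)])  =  [ - 6,  -  5.19, - 3,sqrt ( 17 )/17, sqrt ( 17 )/17, sqrt ( 15)/15, 1.49,  sqrt ( 5 ),  3*sqrt(2)]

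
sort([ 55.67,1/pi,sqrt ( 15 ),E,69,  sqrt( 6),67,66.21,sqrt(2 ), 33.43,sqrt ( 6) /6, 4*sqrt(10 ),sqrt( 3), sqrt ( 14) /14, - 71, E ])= [-71,sqrt(  14) /14,1/pi, sqrt(6 )/6, sqrt( 2), sqrt ( 3),sqrt(6),E,E,sqrt( 15),4*sqrt(10 ),33.43,55.67,66.21  ,  67, 69]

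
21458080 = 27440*782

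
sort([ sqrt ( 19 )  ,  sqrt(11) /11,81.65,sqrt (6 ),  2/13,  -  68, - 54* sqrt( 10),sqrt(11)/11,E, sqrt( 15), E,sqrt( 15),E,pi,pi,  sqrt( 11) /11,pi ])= [-54*sqrt( 10),-68,2/13,sqrt( 11) /11,sqrt(11 )/11, sqrt(11)/11,sqrt ( 6 ),E,  E,E, pi,pi,pi,sqrt(15), sqrt(15),  sqrt(19 ), 81.65]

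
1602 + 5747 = 7349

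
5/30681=5/30681 = 0.00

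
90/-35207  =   - 1 + 35117/35207 = -0.00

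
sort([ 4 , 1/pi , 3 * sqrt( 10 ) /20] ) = [ 1/pi,3*sqrt( 10 ) /20,4] 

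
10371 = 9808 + 563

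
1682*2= 3364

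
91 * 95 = 8645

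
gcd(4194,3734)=2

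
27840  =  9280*3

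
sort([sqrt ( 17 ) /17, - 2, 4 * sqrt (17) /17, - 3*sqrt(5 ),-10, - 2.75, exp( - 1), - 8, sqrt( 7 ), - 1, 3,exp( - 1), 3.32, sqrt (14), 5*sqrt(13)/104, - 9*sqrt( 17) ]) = [-9 * sqrt(17 ), - 10, - 8, - 3 *sqrt (5),-2.75,-2, - 1, 5*sqrt( 13)/104, sqrt( 17)/17,exp ( - 1),  exp( - 1), 4 * sqrt( 17 ) /17, sqrt(7), 3 , 3.32, sqrt( 14)]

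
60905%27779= 5347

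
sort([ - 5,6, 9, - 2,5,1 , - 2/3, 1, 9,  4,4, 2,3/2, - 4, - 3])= [ - 5,- 4, - 3, -2,-2/3 , 1,1 , 3/2,2,4, 4 , 5 , 6,9, 9 ] 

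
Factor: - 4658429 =  -  383^1*12163^1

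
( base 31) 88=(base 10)256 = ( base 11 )213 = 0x100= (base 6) 1104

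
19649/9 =2183+2/9 = 2183.22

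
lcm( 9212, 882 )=82908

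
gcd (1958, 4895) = 979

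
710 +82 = 792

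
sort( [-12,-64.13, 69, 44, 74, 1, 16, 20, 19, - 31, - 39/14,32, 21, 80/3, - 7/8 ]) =[ -64.13, - 31, - 12, - 39/14, - 7/8,1, 16, 19, 20, 21,  80/3, 32, 44 , 69,  74]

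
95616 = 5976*16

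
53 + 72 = 125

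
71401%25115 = 21171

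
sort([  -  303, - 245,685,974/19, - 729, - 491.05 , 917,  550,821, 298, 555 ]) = [ - 729,  -  491.05, - 303, - 245, 974/19, 298,550,555,685,821,917]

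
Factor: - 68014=  -  2^1 * 31^1*1097^1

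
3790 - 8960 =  - 5170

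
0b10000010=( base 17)7B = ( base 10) 130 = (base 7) 244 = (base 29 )4E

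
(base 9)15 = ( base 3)112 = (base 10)14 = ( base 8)16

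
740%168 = 68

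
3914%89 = 87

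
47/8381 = 47/8381 = 0.01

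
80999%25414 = 4757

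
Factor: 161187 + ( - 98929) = 2^1 * 7^1*4447^1 = 62258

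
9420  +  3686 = 13106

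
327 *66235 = 21658845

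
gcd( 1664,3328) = 1664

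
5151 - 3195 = 1956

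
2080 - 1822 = 258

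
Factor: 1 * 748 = 2^2*11^1*17^1 = 748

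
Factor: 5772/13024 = 2^ ( - 3)*3^1* 11^(-1) *13^1 = 39/88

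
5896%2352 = 1192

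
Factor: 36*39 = 2^2*3^3*13^1  =  1404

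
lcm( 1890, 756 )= 3780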